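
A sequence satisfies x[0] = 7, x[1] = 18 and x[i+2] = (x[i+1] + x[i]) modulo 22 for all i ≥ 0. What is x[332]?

x[0] = 7, x[1] = 18, x[2] = 3, x[3] = 21, x[4] = 2, x[5] = 1, x[6] = 3, x[7] = 4, x[8] = 7, x[9] = 11, x[10] = 18, x[11] = 7, x[12] = 3, x[13] = 10, x[14] = 13, x[15] = 1, x[16] = 14, x[17] = 15, x[18] = 7, x[19] = 0, x[20] = 7, x[21] = 7, x[22] = 14, x[23] = 21, x[24] = 13, x[25] = 12, x[26] = 3, x[27] = 15, x[28] = 18, x[29] = 11, x[30] = 7, x[31] = 18.
The sequence repeats with period 30.
So x[332] = x[0 + ((332-0) mod 30)] = x[2] = 3.

3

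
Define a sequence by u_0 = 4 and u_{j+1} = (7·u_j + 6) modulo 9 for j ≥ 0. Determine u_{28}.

7

u_0 = 4,  u_1 = 7,  u_2 = 1,  u_3 = 4.
Since u_3 = u_0 = 4, the sequence is periodic with period 3.
(28 - 0) mod 3 = 1, so u_{28} = u_1 = 7.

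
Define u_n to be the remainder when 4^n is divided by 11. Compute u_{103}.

Listing terms: u_1 = 4,  u_2 = 5,  u_3 = 9,  u_4 = 3,  u_5 = 1,  u_6 = 4.
The sequence repeats with period 5.
(103 - 1) mod 5 = 2, so u_{103} = u_3 = 9.

9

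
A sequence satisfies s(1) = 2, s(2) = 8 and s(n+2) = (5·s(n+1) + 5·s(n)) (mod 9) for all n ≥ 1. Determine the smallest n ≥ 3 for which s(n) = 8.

Listing terms: s(1) = 2; s(2) = 8; s(3) = 5; s(4) = 2; s(5) = 8.
Since (s(4), s(5)) = (s(1), s(2)) = (2, 8) (two consecutive terms determine the rest), the sequence is periodic with period 3.
The value 8 next appears (with n ≥ 3) at s(5).

5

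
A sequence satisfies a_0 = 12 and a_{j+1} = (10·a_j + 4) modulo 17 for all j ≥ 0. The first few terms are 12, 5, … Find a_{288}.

Listing terms: a_0 = 12,  a_1 = 5,  a_2 = 3,  a_3 = 0,  a_4 = 4,  a_5 = 10,  a_6 = 2,  a_7 = 7,  a_8 = 6,  a_9 = 13,  a_{10} = 15,  a_{11} = 1,  a_{12} = 14,  a_{13} = 8,  a_{14} = 16,  a_{15} = 11,  a_{16} = 12.
The sequence repeats with period 16.
So a_{288} = a_{0 + ((288-0) mod 16)} = a_0 = 12.

12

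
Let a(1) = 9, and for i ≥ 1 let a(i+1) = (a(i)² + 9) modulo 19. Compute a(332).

a(1) = 9,  a(2) = 14,  a(3) = 15,  a(4) = 6,  a(5) = 7,  a(6) = 1,  a(7) = 10,  a(8) = 14.
Since a(8) = a(2) = 14, the sequence is eventually periodic: after a pre-period of length 1 it cycles with period 6.
For i ≥ 2, a(i) depends only on (i - 2) mod 6. (332 - 2) mod 6 = 0, so a(332) = a(2) = 14.

14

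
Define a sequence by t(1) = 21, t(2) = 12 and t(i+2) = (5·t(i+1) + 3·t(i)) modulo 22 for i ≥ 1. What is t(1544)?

2

We have t(1) = 21,  t(2) = 12,  t(3) = 13,  t(4) = 13,  t(5) = 16,  t(6) = 9,  t(7) = 5,  t(8) = 8,  t(9) = 11,  t(10) = 13,  t(11) = 10,  t(12) = 1,  t(13) = 13,  t(14) = 2,  t(15) = 5,  t(16) = 9,  t(17) = 16,  t(18) = 19,  t(19) = 11,  t(20) = 2,  t(21) = 21,  t(22) = 1,  t(23) = 2,  t(24) = 13,  t(25) = 5,  t(26) = 20,  t(27) = 5,  t(28) = 19,  t(29) = 0,  t(30) = 13,  t(31) = 21,  t(32) = 12.
The sequence repeats with period 30.
(1544 - 1) mod 30 = 13, so t(1544) = t(14) = 2.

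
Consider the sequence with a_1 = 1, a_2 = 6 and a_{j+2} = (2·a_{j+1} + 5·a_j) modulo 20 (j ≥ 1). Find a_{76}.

Computing terms: a_1 = 1,  a_2 = 6,  a_3 = 17,  a_4 = 4,  a_5 = 13,  a_6 = 6,  a_7 = 17.
Since (a_6, a_7) = (a_2, a_3) = (6, 17) (two consecutive terms determine the rest), the sequence is eventually periodic: after a pre-period of length 1 it cycles with period 4.
For j ≥ 2, a_j depends only on (j - 2) mod 4. (76 - 2) mod 4 = 2, so a_{76} = a_4 = 4.

4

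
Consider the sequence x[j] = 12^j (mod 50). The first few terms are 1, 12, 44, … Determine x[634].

Computing terms: x[0] = 1; x[1] = 12; x[2] = 44; x[3] = 28; x[4] = 36; x[5] = 32; x[6] = 34; x[7] = 8; x[8] = 46; x[9] = 2; x[10] = 24; x[11] = 38; x[12] = 6; x[13] = 22; x[14] = 14; x[15] = 18; x[16] = 16; x[17] = 42; x[18] = 4; x[19] = 48; x[20] = 26; x[21] = 12.
Since x[21] = x[1] = 12, the sequence is eventually periodic: after a pre-period of length 1 it cycles with period 20.
For j ≥ 1, x[j] depends only on (j - 1) mod 20. (634 - 1) mod 20 = 13, so x[634] = x[14] = 14.

14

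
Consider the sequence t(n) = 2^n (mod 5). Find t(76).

Listing terms: t(1) = 2, t(2) = 4, t(3) = 3, t(4) = 1, t(5) = 2.
The sequence repeats with period 4.
So t(76) = t(1 + ((76-1) mod 4)) = t(4) = 1.

1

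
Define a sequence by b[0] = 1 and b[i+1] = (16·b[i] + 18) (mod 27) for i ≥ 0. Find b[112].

25

We have b[0] = 1, b[1] = 7, b[2] = 22, b[3] = 19, b[4] = 25, b[5] = 13, b[6] = 10, b[7] = 16, b[8] = 4, b[9] = 1.
Since b[9] = b[0] = 1, the sequence is periodic with period 9.
So b[112] = b[0 + ((112-0) mod 9)] = b[4] = 25.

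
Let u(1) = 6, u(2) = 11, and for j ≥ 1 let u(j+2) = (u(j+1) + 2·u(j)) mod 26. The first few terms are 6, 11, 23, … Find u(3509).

13

We have u(1) = 6,  u(2) = 11,  u(3) = 23,  u(4) = 19,  u(5) = 13,  u(6) = 25,  u(7) = 25,  u(8) = 23,  u(9) = 21,  u(10) = 15,  u(11) = 5,  u(12) = 9,  u(13) = 19,  u(14) = 11,  u(15) = 23.
Since (u(14), u(15)) = (u(2), u(3)) = (11, 23) (two consecutive terms determine the rest), the sequence is eventually periodic: after a pre-period of length 1 it cycles with period 12.
For j ≥ 2, u(j) depends only on (j - 2) mod 12. (3509 - 2) mod 12 = 3, so u(3509) = u(5) = 13.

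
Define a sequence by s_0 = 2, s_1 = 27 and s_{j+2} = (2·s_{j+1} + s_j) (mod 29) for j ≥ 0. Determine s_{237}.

24

Listing terms: s_0 = 2, s_1 = 27, s_2 = 27, s_3 = 23, s_4 = 15, s_5 = 24, s_6 = 5, s_7 = 5, s_8 = 15, s_9 = 6, s_{10} = 27, s_{11} = 2, s_{12} = 2, s_{13} = 6, s_{14} = 14, s_{15} = 5, s_{16} = 24, s_{17} = 24, s_{18} = 14, s_{19} = 23, s_{20} = 2, s_{21} = 27.
Since (s_{20}, s_{21}) = (s_0, s_1) = (2, 27) (two consecutive terms determine the rest), the sequence is periodic with period 20.
(237 - 0) mod 20 = 17, so s_{237} = s_{17} = 24.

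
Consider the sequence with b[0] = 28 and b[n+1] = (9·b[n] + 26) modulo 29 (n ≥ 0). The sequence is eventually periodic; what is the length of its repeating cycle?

Computing terms: b[0] = 28, b[1] = 17, b[2] = 5, b[3] = 13, b[4] = 27, b[5] = 8, b[6] = 11, b[7] = 9, b[8] = 20, b[9] = 3, b[10] = 24, b[11] = 10, b[12] = 0, b[13] = 26, b[14] = 28.
Since b[14] = b[0] = 28, the sequence is periodic with period 14.

14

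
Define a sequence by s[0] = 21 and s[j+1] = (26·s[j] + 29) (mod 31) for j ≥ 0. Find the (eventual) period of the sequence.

Listing terms: s[0] = 21, s[1] = 17, s[2] = 6, s[3] = 30, s[4] = 3, s[5] = 14, s[6] = 21.
Since s[6] = s[0] = 21, the sequence is periodic with period 6.

6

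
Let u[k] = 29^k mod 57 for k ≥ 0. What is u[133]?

53

We have u[0] = 1; u[1] = 29; u[2] = 43; u[3] = 50; u[4] = 25; u[5] = 41; u[6] = 49; u[7] = 53; u[8] = 55; u[9] = 56; u[10] = 28; u[11] = 14; u[12] = 7; u[13] = 32; u[14] = 16; u[15] = 8; u[16] = 4; u[17] = 2; u[18] = 1.
Since u[18] = u[0] = 1, the sequence is periodic with period 18.
(133 - 0) mod 18 = 7, so u[133] = u[7] = 53.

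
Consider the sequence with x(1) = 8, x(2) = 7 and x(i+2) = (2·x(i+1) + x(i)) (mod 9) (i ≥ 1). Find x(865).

We have x(1) = 8, x(2) = 7, x(3) = 4, x(4) = 6, x(5) = 7, x(6) = 2, x(7) = 2, x(8) = 6, x(9) = 5, x(10) = 7, x(11) = 1, x(12) = 0, x(13) = 1, x(14) = 2, x(15) = 5, x(16) = 3, x(17) = 2, x(18) = 7, x(19) = 7, x(20) = 3, x(21) = 4, x(22) = 2, x(23) = 8, x(24) = 0, x(25) = 8, x(26) = 7.
Since (x(25), x(26)) = (x(1), x(2)) = (8, 7) (two consecutive terms determine the rest), the sequence is periodic with period 24.
So x(865) = x(1 + ((865-1) mod 24)) = x(1) = 8.

8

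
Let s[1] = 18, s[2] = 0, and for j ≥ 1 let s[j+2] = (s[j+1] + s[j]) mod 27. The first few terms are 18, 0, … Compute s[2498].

0

Computing terms: s[1] = 18, s[2] = 0, s[3] = 18, s[4] = 18, s[5] = 9, s[6] = 0, s[7] = 9, s[8] = 9, s[9] = 18, s[10] = 0.
The sequence repeats with period 8.
(2498 - 1) mod 8 = 1, so s[2498] = s[2] = 0.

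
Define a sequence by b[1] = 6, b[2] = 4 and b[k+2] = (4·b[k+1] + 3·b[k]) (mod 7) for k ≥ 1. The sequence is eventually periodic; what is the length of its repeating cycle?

Computing terms: b[1] = 6,  b[2] = 4,  b[3] = 6,  b[4] = 1,  b[5] = 1,  b[6] = 0,  b[7] = 3,  b[8] = 5,  b[9] = 1,  b[10] = 5,  b[11] = 2,  b[12] = 2,  b[13] = 0,  b[14] = 6,  b[15] = 3,  b[16] = 2,  b[17] = 3,  b[18] = 4,  b[19] = 4,  b[20] = 0,  b[21] = 5,  b[22] = 6,  b[23] = 4.
The sequence repeats with period 21.

21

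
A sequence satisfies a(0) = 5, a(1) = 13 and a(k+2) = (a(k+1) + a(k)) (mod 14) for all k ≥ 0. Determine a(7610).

Listing terms: a(0) = 5, a(1) = 13, a(2) = 4, a(3) = 3, a(4) = 7, a(5) = 10, a(6) = 3, a(7) = 13, a(8) = 2, a(9) = 1, a(10) = 3, a(11) = 4, a(12) = 7, a(13) = 11, a(14) = 4, a(15) = 1, a(16) = 5, a(17) = 6, a(18) = 11, a(19) = 3, a(20) = 0, a(21) = 3, a(22) = 3, a(23) = 6, a(24) = 9, a(25) = 1, a(26) = 10, a(27) = 11, a(28) = 7, a(29) = 4, a(30) = 11, a(31) = 1, a(32) = 12, a(33) = 13, a(34) = 11, a(35) = 10, a(36) = 7, a(37) = 3, a(38) = 10, a(39) = 13, a(40) = 9, a(41) = 8, a(42) = 3, a(43) = 11, a(44) = 0, a(45) = 11, a(46) = 11, a(47) = 8, a(48) = 5, a(49) = 13.
The sequence repeats with period 48.
So a(7610) = a(0 + ((7610-0) mod 48)) = a(26) = 10.

10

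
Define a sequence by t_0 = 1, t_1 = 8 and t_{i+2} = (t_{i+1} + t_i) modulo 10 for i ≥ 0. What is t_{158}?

9

We have t_0 = 1; t_1 = 8; t_2 = 9; t_3 = 7; t_4 = 6; t_5 = 3; t_6 = 9; t_7 = 2; t_8 = 1; t_9 = 3; t_{10} = 4; t_{11} = 7; t_{12} = 1; t_{13} = 8.
Since (t_{12}, t_{13}) = (t_0, t_1) = (1, 8) (two consecutive terms determine the rest), the sequence is periodic with period 12.
So t_{158} = t_{0 + ((158-0) mod 12)} = t_2 = 9.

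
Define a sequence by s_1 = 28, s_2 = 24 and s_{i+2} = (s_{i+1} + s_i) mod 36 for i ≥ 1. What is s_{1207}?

8

s_1 = 28, s_2 = 24, s_3 = 16, s_4 = 4, s_5 = 20, s_6 = 24, s_7 = 8, s_8 = 32, s_9 = 4, s_{10} = 0, s_{11} = 4, s_{12} = 4, s_{13} = 8, s_{14} = 12, s_{15} = 20, s_{16} = 32, s_{17} = 16, s_{18} = 12, s_{19} = 28, s_{20} = 4, s_{21} = 32, s_{22} = 0, s_{23} = 32, s_{24} = 32, s_{25} = 28, s_{26} = 24.
The sequence repeats with period 24.
(1207 - 1) mod 24 = 6, so s_{1207} = s_7 = 8.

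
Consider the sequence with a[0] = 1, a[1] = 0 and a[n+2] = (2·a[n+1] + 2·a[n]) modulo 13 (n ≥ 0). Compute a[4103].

12

We have a[0] = 1,  a[1] = 0,  a[2] = 2,  a[3] = 4,  a[4] = 12,  a[5] = 6,  a[6] = 10,  a[7] = 6,  a[8] = 6,  a[9] = 11,  a[10] = 8,  a[11] = 12,  a[12] = 1,  a[13] = 0.
The sequence repeats with period 12.
(4103 - 0) mod 12 = 11, so a[4103] = a[11] = 12.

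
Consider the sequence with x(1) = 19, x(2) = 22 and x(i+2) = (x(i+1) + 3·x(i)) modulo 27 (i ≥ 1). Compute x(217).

We have x(1) = 19, x(2) = 22, x(3) = 25, x(4) = 10, x(5) = 4, x(6) = 7, x(7) = 19, x(8) = 13, x(9) = 16, x(10) = 1, x(11) = 22, x(12) = 25.
Since (x(11), x(12)) = (x(2), x(3)) = (22, 25) (two consecutive terms determine the rest), the sequence is eventually periodic: after a pre-period of length 1 it cycles with period 9.
For i ≥ 2, x(i) depends only on (i - 2) mod 9. (217 - 2) mod 9 = 8, so x(217) = x(10) = 1.

1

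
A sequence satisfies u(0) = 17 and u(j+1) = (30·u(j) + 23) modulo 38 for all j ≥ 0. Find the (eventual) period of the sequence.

3

Listing terms: u(0) = 17, u(1) = 1, u(2) = 15, u(3) = 17.
The sequence repeats with period 3.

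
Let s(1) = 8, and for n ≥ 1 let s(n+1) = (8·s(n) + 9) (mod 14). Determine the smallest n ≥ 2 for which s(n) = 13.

s(1) = 8,  s(2) = 3,  s(3) = 5,  s(4) = 7,  s(5) = 9,  s(6) = 11,  s(7) = 13,  s(8) = 1,  s(9) = 3.
Since s(9) = s(2) = 3, the sequence is eventually periodic: after a pre-period of length 1 it cycles with period 7.
The value 13 first appears (with n ≥ 2) at s(7).

7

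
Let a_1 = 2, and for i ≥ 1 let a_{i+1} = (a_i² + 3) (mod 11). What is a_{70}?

1

We have a_1 = 2,  a_2 = 7,  a_3 = 8,  a_4 = 1,  a_5 = 4,  a_6 = 8.
Since a_6 = a_3 = 8, the sequence is eventually periodic: after a pre-period of length 2 it cycles with period 3.
For i ≥ 3, a_i depends only on (i - 3) mod 3. (70 - 3) mod 3 = 1, so a_{70} = a_4 = 1.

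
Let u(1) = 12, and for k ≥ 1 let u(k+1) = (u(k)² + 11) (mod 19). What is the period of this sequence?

3

Computing terms: u(1) = 12, u(2) = 3, u(3) = 1, u(4) = 12.
The sequence repeats with period 3.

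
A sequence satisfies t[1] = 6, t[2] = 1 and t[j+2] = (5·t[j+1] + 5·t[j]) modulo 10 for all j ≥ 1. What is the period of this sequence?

3

Listing terms: t[1] = 6; t[2] = 1; t[3] = 5; t[4] = 0; t[5] = 5; t[6] = 5; t[7] = 0.
Since (t[6], t[7]) = (t[3], t[4]) = (5, 0) (two consecutive terms determine the rest), the sequence is eventually periodic: after a pre-period of length 2 it cycles with period 3.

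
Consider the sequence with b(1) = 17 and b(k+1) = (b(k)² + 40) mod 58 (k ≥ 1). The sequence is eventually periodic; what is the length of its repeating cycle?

Listing terms: b(1) = 17, b(2) = 39, b(3) = 53, b(4) = 7, b(5) = 31, b(6) = 15, b(7) = 33, b(8) = 27, b(9) = 15.
Since b(9) = b(6) = 15, the sequence is eventually periodic: after a pre-period of length 5 it cycles with period 3.

3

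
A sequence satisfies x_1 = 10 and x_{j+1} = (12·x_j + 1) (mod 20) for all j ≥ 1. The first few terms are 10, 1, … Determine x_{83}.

We have x_1 = 10; x_2 = 1; x_3 = 13; x_4 = 17; x_5 = 5; x_6 = 1.
Since x_6 = x_2 = 1, the sequence is eventually periodic: after a pre-period of length 1 it cycles with period 4.
For j ≥ 2, x_j depends only on (j - 2) mod 4. (83 - 2) mod 4 = 1, so x_{83} = x_3 = 13.

13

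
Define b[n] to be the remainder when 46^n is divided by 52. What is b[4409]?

Computing terms: b[0] = 1, b[1] = 46, b[2] = 36, b[3] = 44, b[4] = 48, b[5] = 24, b[6] = 12, b[7] = 32, b[8] = 16, b[9] = 8, b[10] = 4, b[11] = 28, b[12] = 40, b[13] = 20, b[14] = 36.
Since b[14] = b[2] = 36, the sequence is eventually periodic: after a pre-period of length 2 it cycles with period 12.
For n ≥ 2, b[n] depends only on (n - 2) mod 12. (4409 - 2) mod 12 = 3, so b[4409] = b[5] = 24.

24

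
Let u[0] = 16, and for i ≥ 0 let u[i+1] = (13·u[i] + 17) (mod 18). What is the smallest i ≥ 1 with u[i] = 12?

16

Listing terms: u[0] = 16,  u[1] = 9,  u[2] = 8,  u[3] = 13,  u[4] = 6,  u[5] = 5,  u[6] = 10,  u[7] = 3,  u[8] = 2,  u[9] = 7,  u[10] = 0,  u[11] = 17,  u[12] = 4,  u[13] = 15,  u[14] = 14,  u[15] = 1,  u[16] = 12,  u[17] = 11,  u[18] = 16.
Since u[18] = u[0] = 16, the sequence is periodic with period 18.
The value 12 first appears (with i ≥ 1) at u[16].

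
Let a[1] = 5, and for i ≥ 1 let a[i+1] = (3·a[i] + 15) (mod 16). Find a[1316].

10

Computing terms: a[1] = 5,  a[2] = 14,  a[3] = 9,  a[4] = 10,  a[5] = 13,  a[6] = 6,  a[7] = 1,  a[8] = 2,  a[9] = 5.
The sequence repeats with period 8.
(1316 - 1) mod 8 = 3, so a[1316] = a[4] = 10.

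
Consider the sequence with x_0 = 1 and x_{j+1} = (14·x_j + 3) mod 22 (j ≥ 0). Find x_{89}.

3

x_0 = 1, x_1 = 17, x_2 = 21, x_3 = 11, x_4 = 3, x_5 = 1.
The sequence repeats with period 5.
(89 - 0) mod 5 = 4, so x_{89} = x_4 = 3.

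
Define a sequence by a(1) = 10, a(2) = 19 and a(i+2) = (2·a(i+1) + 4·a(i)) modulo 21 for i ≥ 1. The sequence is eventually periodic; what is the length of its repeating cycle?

48

We have a(1) = 10,  a(2) = 19,  a(3) = 15,  a(4) = 1,  a(5) = 20,  a(6) = 2,  a(7) = 0,  a(8) = 8,  a(9) = 16,  a(10) = 1,  a(11) = 3,  a(12) = 10,  a(13) = 11,  a(14) = 20,  a(15) = 0,  a(16) = 17,  a(17) = 13,  a(18) = 10,  a(19) = 9,  a(20) = 16,  a(21) = 5,  a(22) = 11,  a(23) = 0,  a(24) = 2,  a(25) = 4,  a(26) = 16,  a(27) = 6,  a(28) = 13,  a(29) = 8,  a(30) = 5,  a(31) = 0,  a(32) = 20,  a(33) = 19,  a(34) = 13,  a(35) = 18,  a(36) = 4,  a(37) = 17,  a(38) = 8,  a(39) = 0,  a(40) = 11,  a(41) = 1,  a(42) = 4,  a(43) = 12,  a(44) = 19,  a(45) = 2,  a(46) = 17,  a(47) = 0,  a(48) = 5,  a(49) = 10,  a(50) = 19.
Since (a(49), a(50)) = (a(1), a(2)) = (10, 19) (two consecutive terms determine the rest), the sequence is periodic with period 48.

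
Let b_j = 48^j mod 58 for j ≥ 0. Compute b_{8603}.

12

Listing terms: b_0 = 1, b_1 = 48, b_2 = 42, b_3 = 44, b_4 = 24, b_5 = 50, b_6 = 22, b_7 = 12, b_8 = 54, b_9 = 40, b_{10} = 6, b_{11} = 56, b_{12} = 20, b_{13} = 32, b_{14} = 28, b_{15} = 10, b_{16} = 16, b_{17} = 14, b_{18} = 34, b_{19} = 8, b_{20} = 36, b_{21} = 46, b_{22} = 4, b_{23} = 18, b_{24} = 52, b_{25} = 2, b_{26} = 38, b_{27} = 26, b_{28} = 30, b_{29} = 48.
Since b_{29} = b_1 = 48, the sequence is eventually periodic: after a pre-period of length 1 it cycles with period 28.
For j ≥ 1, b_j depends only on (j - 1) mod 28. (8603 - 1) mod 28 = 6, so b_{8603} = b_7 = 12.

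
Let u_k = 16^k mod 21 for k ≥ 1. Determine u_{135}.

u_1 = 16, u_2 = 4, u_3 = 1, u_4 = 16.
Since u_4 = u_1 = 16, the sequence is periodic with period 3.
So u_{135} = u_{1 + ((135-1) mod 3)} = u_3 = 1.

1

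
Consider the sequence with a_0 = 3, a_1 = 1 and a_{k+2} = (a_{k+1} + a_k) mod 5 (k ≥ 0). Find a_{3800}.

3

Listing terms: a_0 = 3; a_1 = 1; a_2 = 4; a_3 = 0; a_4 = 4; a_5 = 4; a_6 = 3; a_7 = 2; a_8 = 0; a_9 = 2; a_{10} = 2; a_{11} = 4; a_{12} = 1; a_{13} = 0; a_{14} = 1; a_{15} = 1; a_{16} = 2; a_{17} = 3; a_{18} = 0; a_{19} = 3; a_{20} = 3; a_{21} = 1.
The sequence repeats with period 20.
So a_{3800} = a_{0 + ((3800-0) mod 20)} = a_0 = 3.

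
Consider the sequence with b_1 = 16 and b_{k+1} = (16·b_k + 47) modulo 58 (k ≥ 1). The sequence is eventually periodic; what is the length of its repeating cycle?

Listing terms: b_1 = 16; b_2 = 13; b_3 = 23; b_4 = 9; b_5 = 17; b_6 = 29; b_7 = 47; b_8 = 45; b_9 = 13.
Since b_9 = b_2 = 13, the sequence is eventually periodic: after a pre-period of length 1 it cycles with period 7.

7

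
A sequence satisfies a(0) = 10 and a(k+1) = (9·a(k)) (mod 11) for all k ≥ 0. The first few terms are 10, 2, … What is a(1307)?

Computing terms: a(0) = 10, a(1) = 2, a(2) = 7, a(3) = 8, a(4) = 6, a(5) = 10.
The sequence repeats with period 5.
(1307 - 0) mod 5 = 2, so a(1307) = a(2) = 7.

7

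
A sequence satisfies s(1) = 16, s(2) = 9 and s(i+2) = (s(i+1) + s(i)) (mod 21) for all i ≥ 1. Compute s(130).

s(1) = 16, s(2) = 9, s(3) = 4, s(4) = 13, s(5) = 17, s(6) = 9, s(7) = 5, s(8) = 14, s(9) = 19, s(10) = 12, s(11) = 10, s(12) = 1, s(13) = 11, s(14) = 12, s(15) = 2, s(16) = 14, s(17) = 16, s(18) = 9.
The sequence repeats with period 16.
(130 - 1) mod 16 = 1, so s(130) = s(2) = 9.

9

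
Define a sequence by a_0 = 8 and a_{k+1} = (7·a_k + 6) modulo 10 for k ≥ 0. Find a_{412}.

Listing terms: a_0 = 8, a_1 = 2, a_2 = 0, a_3 = 6, a_4 = 8.
Since a_4 = a_0 = 8, the sequence is periodic with period 4.
So a_{412} = a_{0 + ((412-0) mod 4)} = a_0 = 8.

8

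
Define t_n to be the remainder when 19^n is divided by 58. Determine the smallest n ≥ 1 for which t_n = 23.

Listing terms: t_0 = 1,  t_1 = 19,  t_2 = 13,  t_3 = 15,  t_4 = 53,  t_5 = 21,  t_6 = 51,  t_7 = 41,  t_8 = 25,  t_9 = 11,  t_{10} = 35,  t_{11} = 27,  t_{12} = 49,  t_{13} = 3,  t_{14} = 57,  t_{15} = 39,  t_{16} = 45,  t_{17} = 43,  t_{18} = 5,  t_{19} = 37,  t_{20} = 7,  t_{21} = 17,  t_{22} = 33,  t_{23} = 47,  t_{24} = 23,  t_{25} = 31,  t_{26} = 9,  t_{27} = 55,  t_{28} = 1.
The sequence repeats with period 28.
The value 23 first appears (with n ≥ 1) at t_{24}.

24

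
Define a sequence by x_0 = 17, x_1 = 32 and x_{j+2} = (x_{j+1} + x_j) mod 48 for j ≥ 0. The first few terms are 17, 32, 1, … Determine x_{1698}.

13

Computing terms: x_0 = 17, x_1 = 32, x_2 = 1, x_3 = 33, x_4 = 34, x_5 = 19, x_6 = 5, x_7 = 24, x_8 = 29, x_9 = 5, x_{10} = 34, x_{11} = 39, x_{12} = 25, x_{13} = 16, x_{14} = 41, x_{15} = 9, x_{16} = 2, x_{17} = 11, x_{18} = 13, x_{19} = 24, x_{20} = 37, x_{21} = 13, x_{22} = 2, x_{23} = 15, x_{24} = 17, x_{25} = 32.
Since (x_{24}, x_{25}) = (x_0, x_1) = (17, 32) (two consecutive terms determine the rest), the sequence is periodic with period 24.
So x_{1698} = x_{0 + ((1698-0) mod 24)} = x_{18} = 13.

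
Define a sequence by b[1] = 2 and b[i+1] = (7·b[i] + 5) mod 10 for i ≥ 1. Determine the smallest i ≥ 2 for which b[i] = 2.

Listing terms: b[1] = 2, b[2] = 9, b[3] = 8, b[4] = 1, b[5] = 2.
Since b[5] = b[1] = 2, the sequence is periodic with period 4.
The value 2 next appears (with i ≥ 2) at b[5].

5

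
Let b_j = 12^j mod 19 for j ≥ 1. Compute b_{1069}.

b_1 = 12, b_2 = 11, b_3 = 18, b_4 = 7, b_5 = 8, b_6 = 1, b_7 = 12.
Since b_7 = b_1 = 12, the sequence is periodic with period 6.
So b_{1069} = b_{1 + ((1069-1) mod 6)} = b_1 = 12.

12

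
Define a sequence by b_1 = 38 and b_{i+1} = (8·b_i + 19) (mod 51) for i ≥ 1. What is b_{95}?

Listing terms: b_1 = 38, b_2 = 17, b_3 = 2, b_4 = 35, b_5 = 44, b_6 = 14, b_7 = 29, b_8 = 47, b_9 = 38.
Since b_9 = b_1 = 38, the sequence is periodic with period 8.
So b_{95} = b_{1 + ((95-1) mod 8)} = b_7 = 29.

29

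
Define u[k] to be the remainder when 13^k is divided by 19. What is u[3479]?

14

u[0] = 1, u[1] = 13, u[2] = 17, u[3] = 12, u[4] = 4, u[5] = 14, u[6] = 11, u[7] = 10, u[8] = 16, u[9] = 18, u[10] = 6, u[11] = 2, u[12] = 7, u[13] = 15, u[14] = 5, u[15] = 8, u[16] = 9, u[17] = 3, u[18] = 1.
Since u[18] = u[0] = 1, the sequence is periodic with period 18.
(3479 - 0) mod 18 = 5, so u[3479] = u[5] = 14.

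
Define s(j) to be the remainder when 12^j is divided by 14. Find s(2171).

Computing terms: s(0) = 1, s(1) = 12, s(2) = 4, s(3) = 6, s(4) = 2, s(5) = 10, s(6) = 8, s(7) = 12.
Since s(7) = s(1) = 12, the sequence is eventually periodic: after a pre-period of length 1 it cycles with period 6.
For j ≥ 1, s(j) depends only on (j - 1) mod 6. (2171 - 1) mod 6 = 4, so s(2171) = s(5) = 10.

10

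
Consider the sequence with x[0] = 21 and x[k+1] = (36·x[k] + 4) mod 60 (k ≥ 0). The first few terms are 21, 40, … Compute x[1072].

4

x[0] = 21; x[1] = 40; x[2] = 4; x[3] = 28; x[4] = 52; x[5] = 16; x[6] = 40.
Since x[6] = x[1] = 40, the sequence is eventually periodic: after a pre-period of length 1 it cycles with period 5.
For k ≥ 1, x[k] depends only on (k - 1) mod 5. (1072 - 1) mod 5 = 1, so x[1072] = x[2] = 4.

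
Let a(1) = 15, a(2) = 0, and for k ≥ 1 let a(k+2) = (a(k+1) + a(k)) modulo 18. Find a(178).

Listing terms: a(1) = 15,  a(2) = 0,  a(3) = 15,  a(4) = 15,  a(5) = 12,  a(6) = 9,  a(7) = 3,  a(8) = 12,  a(9) = 15,  a(10) = 9,  a(11) = 6,  a(12) = 15,  a(13) = 3,  a(14) = 0,  a(15) = 3,  a(16) = 3,  a(17) = 6,  a(18) = 9,  a(19) = 15,  a(20) = 6,  a(21) = 3,  a(22) = 9,  a(23) = 12,  a(24) = 3,  a(25) = 15,  a(26) = 0.
Since (a(25), a(26)) = (a(1), a(2)) = (15, 0) (two consecutive terms determine the rest), the sequence is periodic with period 24.
(178 - 1) mod 24 = 9, so a(178) = a(10) = 9.

9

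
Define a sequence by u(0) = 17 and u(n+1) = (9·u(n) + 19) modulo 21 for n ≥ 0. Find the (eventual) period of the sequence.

3

u(0) = 17,  u(1) = 4,  u(2) = 13,  u(3) = 10,  u(4) = 4.
Since u(4) = u(1) = 4, the sequence is eventually periodic: after a pre-period of length 1 it cycles with period 3.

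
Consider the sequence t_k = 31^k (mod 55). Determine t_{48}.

36

We have t_0 = 1; t_1 = 31; t_2 = 26; t_3 = 36; t_4 = 16; t_5 = 1.
Since t_5 = t_0 = 1, the sequence is periodic with period 5.
So t_{48} = t_{0 + ((48-0) mod 5)} = t_3 = 36.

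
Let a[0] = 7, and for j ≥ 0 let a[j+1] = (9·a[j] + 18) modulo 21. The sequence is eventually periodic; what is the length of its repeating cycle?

Computing terms: a[0] = 7; a[1] = 18; a[2] = 12; a[3] = 0; a[4] = 18.
Since a[4] = a[1] = 18, the sequence is eventually periodic: after a pre-period of length 1 it cycles with period 3.

3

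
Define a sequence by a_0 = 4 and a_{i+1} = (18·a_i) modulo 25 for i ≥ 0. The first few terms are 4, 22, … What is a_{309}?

22

Computing terms: a_0 = 4,  a_1 = 22,  a_2 = 21,  a_3 = 3,  a_4 = 4.
Since a_4 = a_0 = 4, the sequence is periodic with period 4.
(309 - 0) mod 4 = 1, so a_{309} = a_1 = 22.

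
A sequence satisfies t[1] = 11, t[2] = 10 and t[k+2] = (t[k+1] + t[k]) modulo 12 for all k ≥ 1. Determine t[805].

7

Listing terms: t[1] = 11; t[2] = 10; t[3] = 9; t[4] = 7; t[5] = 4; t[6] = 11; t[7] = 3; t[8] = 2; t[9] = 5; t[10] = 7; t[11] = 0; t[12] = 7; t[13] = 7; t[14] = 2; t[15] = 9; t[16] = 11; t[17] = 8; t[18] = 7; t[19] = 3; t[20] = 10; t[21] = 1; t[22] = 11; t[23] = 0; t[24] = 11; t[25] = 11; t[26] = 10.
Since (t[25], t[26]) = (t[1], t[2]) = (11, 10) (two consecutive terms determine the rest), the sequence is periodic with period 24.
So t[805] = t[1 + ((805-1) mod 24)] = t[13] = 7.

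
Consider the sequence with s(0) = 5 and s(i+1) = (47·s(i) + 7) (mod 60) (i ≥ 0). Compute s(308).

5

Listing terms: s(0) = 5,  s(1) = 2,  s(2) = 41,  s(3) = 14,  s(4) = 5.
The sequence repeats with period 4.
So s(308) = s(0 + ((308-0) mod 4)) = s(0) = 5.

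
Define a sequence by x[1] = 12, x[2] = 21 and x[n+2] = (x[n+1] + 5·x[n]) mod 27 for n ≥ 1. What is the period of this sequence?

18

x[1] = 12, x[2] = 21, x[3] = 0, x[4] = 24, x[5] = 24, x[6] = 9, x[7] = 21, x[8] = 12, x[9] = 9, x[10] = 15, x[11] = 6, x[12] = 0, x[13] = 3, x[14] = 3, x[15] = 18, x[16] = 6, x[17] = 15, x[18] = 18, x[19] = 12, x[20] = 21.
The sequence repeats with period 18.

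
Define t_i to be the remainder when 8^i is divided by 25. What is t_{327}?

t_0 = 1,  t_1 = 8,  t_2 = 14,  t_3 = 12,  t_4 = 21,  t_5 = 18,  t_6 = 19,  t_7 = 2,  t_8 = 16,  t_9 = 3,  t_{10} = 24,  t_{11} = 17,  t_{12} = 11,  t_{13} = 13,  t_{14} = 4,  t_{15} = 7,  t_{16} = 6,  t_{17} = 23,  t_{18} = 9,  t_{19} = 22,  t_{20} = 1.
Since t_{20} = t_0 = 1, the sequence is periodic with period 20.
(327 - 0) mod 20 = 7, so t_{327} = t_7 = 2.

2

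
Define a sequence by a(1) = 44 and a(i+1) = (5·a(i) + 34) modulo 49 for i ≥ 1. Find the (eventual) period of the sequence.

Listing terms: a(1) = 44, a(2) = 9, a(3) = 30, a(4) = 37, a(5) = 23, a(6) = 2, a(7) = 44.
Since a(7) = a(1) = 44, the sequence is periodic with period 6.

6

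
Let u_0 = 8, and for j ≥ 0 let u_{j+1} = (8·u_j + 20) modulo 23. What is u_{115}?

0

u_0 = 8,  u_1 = 15,  u_2 = 2,  u_3 = 13,  u_4 = 9,  u_5 = 0,  u_6 = 20,  u_7 = 19,  u_8 = 11,  u_9 = 16,  u_{10} = 10,  u_{11} = 8.
The sequence repeats with period 11.
So u_{115} = u_{0 + ((115-0) mod 11)} = u_5 = 0.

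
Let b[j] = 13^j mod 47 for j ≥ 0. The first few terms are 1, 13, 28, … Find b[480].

Computing terms: b[0] = 1; b[1] = 13; b[2] = 28; b[3] = 35; b[4] = 32; b[5] = 40; b[6] = 3; b[7] = 39; b[8] = 37; b[9] = 11; b[10] = 2; b[11] = 26; b[12] = 9; b[13] = 23; b[14] = 17; b[15] = 33; b[16] = 6; b[17] = 31; b[18] = 27; b[19] = 22; b[20] = 4; b[21] = 5; b[22] = 18; b[23] = 46; b[24] = 34; b[25] = 19; b[26] = 12; b[27] = 15; b[28] = 7; b[29] = 44; b[30] = 8; b[31] = 10; b[32] = 36; b[33] = 45; b[34] = 21; b[35] = 38; b[36] = 24; b[37] = 30; b[38] = 14; b[39] = 41; b[40] = 16; b[41] = 20; b[42] = 25; b[43] = 43; b[44] = 42; b[45] = 29; b[46] = 1.
Since b[46] = b[0] = 1, the sequence is periodic with period 46.
So b[480] = b[0 + ((480-0) mod 46)] = b[20] = 4.

4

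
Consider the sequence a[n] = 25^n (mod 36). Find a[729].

1

Computing terms: a[0] = 1; a[1] = 25; a[2] = 13; a[3] = 1.
The sequence repeats with period 3.
So a[729] = a[0 + ((729-0) mod 3)] = a[0] = 1.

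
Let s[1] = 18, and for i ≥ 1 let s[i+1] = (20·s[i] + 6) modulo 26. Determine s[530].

2

Listing terms: s[1] = 18; s[2] = 2; s[3] = 20; s[4] = 16; s[5] = 14; s[6] = 0; s[7] = 6; s[8] = 22; s[9] = 4; s[10] = 8; s[11] = 10; s[12] = 24; s[13] = 18.
The sequence repeats with period 12.
So s[530] = s[1 + ((530-1) mod 12)] = s[2] = 2.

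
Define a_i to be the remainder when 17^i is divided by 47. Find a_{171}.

We have a_0 = 1, a_1 = 17, a_2 = 7, a_3 = 25, a_4 = 2, a_5 = 34, a_6 = 14, a_7 = 3, a_8 = 4, a_9 = 21, a_{10} = 28, a_{11} = 6, a_{12} = 8, a_{13} = 42, a_{14} = 9, a_{15} = 12, a_{16} = 16, a_{17} = 37, a_{18} = 18, a_{19} = 24, a_{20} = 32, a_{21} = 27, a_{22} = 36, a_{23} = 1.
Since a_{23} = a_0 = 1, the sequence is periodic with period 23.
So a_{171} = a_{0 + ((171-0) mod 23)} = a_{10} = 28.

28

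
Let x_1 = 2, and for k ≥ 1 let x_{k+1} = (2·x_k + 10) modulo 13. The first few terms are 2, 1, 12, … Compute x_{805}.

2

Listing terms: x_1 = 2; x_2 = 1; x_3 = 12; x_4 = 8; x_5 = 0; x_6 = 10; x_7 = 4; x_8 = 5; x_9 = 7; x_{10} = 11; x_{11} = 6; x_{12} = 9; x_{13} = 2.
The sequence repeats with period 12.
(805 - 1) mod 12 = 0, so x_{805} = x_1 = 2.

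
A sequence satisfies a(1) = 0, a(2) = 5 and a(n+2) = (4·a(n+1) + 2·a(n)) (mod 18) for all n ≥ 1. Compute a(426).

a(1) = 0, a(2) = 5, a(3) = 2, a(4) = 0, a(5) = 4, a(6) = 16, a(7) = 0, a(8) = 14, a(9) = 2, a(10) = 0.
Since (a(9), a(10)) = (a(3), a(4)) = (2, 0) (two consecutive terms determine the rest), the sequence is eventually periodic: after a pre-period of length 2 it cycles with period 6.
For n ≥ 3, a(n) depends only on (n - 3) mod 6. (426 - 3) mod 6 = 3, so a(426) = a(6) = 16.

16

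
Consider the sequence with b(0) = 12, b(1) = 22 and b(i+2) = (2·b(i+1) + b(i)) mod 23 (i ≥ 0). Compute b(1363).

Computing terms: b(0) = 12, b(1) = 22, b(2) = 10, b(3) = 19, b(4) = 2, b(5) = 0, b(6) = 2, b(7) = 4, b(8) = 10, b(9) = 1, b(10) = 12, b(11) = 2, b(12) = 16, b(13) = 11, b(14) = 15, b(15) = 18, b(16) = 5, b(17) = 5, b(18) = 15, b(19) = 12, b(20) = 16, b(21) = 21, b(22) = 12, b(23) = 22.
Since (b(22), b(23)) = (b(0), b(1)) = (12, 22) (two consecutive terms determine the rest), the sequence is periodic with period 22.
So b(1363) = b(0 + ((1363-0) mod 22)) = b(21) = 21.

21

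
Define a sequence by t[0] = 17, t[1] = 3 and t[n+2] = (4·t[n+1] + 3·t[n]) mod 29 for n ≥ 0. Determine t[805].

12

t[0] = 17,  t[1] = 3,  t[2] = 5,  t[3] = 0,  t[4] = 15,  t[5] = 2,  t[6] = 24,  t[7] = 15,  t[8] = 16,  t[9] = 22,  t[10] = 20,  t[11] = 1,  t[12] = 6,  t[13] = 27,  t[14] = 10,  t[15] = 5,  t[16] = 21,  t[17] = 12,  t[18] = 24,  t[19] = 16,  t[20] = 20,  t[21] = 12,  t[22] = 21,  t[23] = 4,  t[24] = 21,  t[25] = 9,  t[26] = 12,  t[27] = 17,  t[28] = 17,  t[29] = 3.
The sequence repeats with period 28.
(805 - 0) mod 28 = 21, so t[805] = t[21] = 12.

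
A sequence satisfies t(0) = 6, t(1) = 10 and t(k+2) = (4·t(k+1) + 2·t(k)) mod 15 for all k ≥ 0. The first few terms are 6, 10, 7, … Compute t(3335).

Computing terms: t(0) = 6, t(1) = 10, t(2) = 7, t(3) = 3, t(4) = 11, t(5) = 5, t(6) = 12, t(7) = 13, t(8) = 1, t(9) = 0, t(10) = 2, t(11) = 8, t(12) = 6, t(13) = 10.
The sequence repeats with period 12.
(3335 - 0) mod 12 = 11, so t(3335) = t(11) = 8.

8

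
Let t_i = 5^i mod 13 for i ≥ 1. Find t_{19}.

8

We have t_1 = 5; t_2 = 12; t_3 = 8; t_4 = 1; t_5 = 5.
The sequence repeats with period 4.
(19 - 1) mod 4 = 2, so t_{19} = t_3 = 8.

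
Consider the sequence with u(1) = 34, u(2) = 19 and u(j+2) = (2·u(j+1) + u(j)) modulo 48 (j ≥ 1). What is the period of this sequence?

u(1) = 34,  u(2) = 19,  u(3) = 24,  u(4) = 19,  u(5) = 14,  u(6) = 47,  u(7) = 12,  u(8) = 23,  u(9) = 10,  u(10) = 43,  u(11) = 0,  u(12) = 43,  u(13) = 38,  u(14) = 23,  u(15) = 36,  u(16) = 47,  u(17) = 34,  u(18) = 19.
The sequence repeats with period 16.

16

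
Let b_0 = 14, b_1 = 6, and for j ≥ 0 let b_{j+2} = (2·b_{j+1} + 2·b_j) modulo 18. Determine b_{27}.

14

b_0 = 14, b_1 = 6, b_2 = 4, b_3 = 2, b_4 = 12, b_5 = 10, b_6 = 8, b_7 = 0, b_8 = 16, b_9 = 14, b_{10} = 6.
Since (b_9, b_{10}) = (b_0, b_1) = (14, 6) (two consecutive terms determine the rest), the sequence is periodic with period 9.
(27 - 0) mod 9 = 0, so b_{27} = b_0 = 14.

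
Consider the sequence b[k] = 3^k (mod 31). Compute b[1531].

We have b[1] = 3; b[2] = 9; b[3] = 27; b[4] = 19; b[5] = 26; b[6] = 16; b[7] = 17; b[8] = 20; b[9] = 29; b[10] = 25; b[11] = 13; b[12] = 8; b[13] = 24; b[14] = 10; b[15] = 30; b[16] = 28; b[17] = 22; b[18] = 4; b[19] = 12; b[20] = 5; b[21] = 15; b[22] = 14; b[23] = 11; b[24] = 2; b[25] = 6; b[26] = 18; b[27] = 23; b[28] = 7; b[29] = 21; b[30] = 1; b[31] = 3.
Since b[31] = b[1] = 3, the sequence is periodic with period 30.
So b[1531] = b[1 + ((1531-1) mod 30)] = b[1] = 3.

3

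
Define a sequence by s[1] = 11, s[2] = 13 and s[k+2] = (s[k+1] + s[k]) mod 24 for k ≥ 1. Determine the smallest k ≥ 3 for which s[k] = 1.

s[1] = 11,  s[2] = 13,  s[3] = 0,  s[4] = 13,  s[5] = 13,  s[6] = 2,  s[7] = 15,  s[8] = 17,  s[9] = 8,  s[10] = 1,  s[11] = 9,  s[12] = 10,  s[13] = 19,  s[14] = 5,  s[15] = 0,  s[16] = 5,  s[17] = 5,  s[18] = 10,  s[19] = 15,  s[20] = 1,  s[21] = 16,  s[22] = 17,  s[23] = 9,  s[24] = 2,  s[25] = 11,  s[26] = 13.
Since (s[25], s[26]) = (s[1], s[2]) = (11, 13) (two consecutive terms determine the rest), the sequence is periodic with period 24.
The value 1 first appears (with k ≥ 3) at s[10].

10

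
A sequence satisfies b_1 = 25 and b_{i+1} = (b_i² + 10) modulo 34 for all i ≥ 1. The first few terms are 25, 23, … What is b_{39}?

29

b_1 = 25, b_2 = 23, b_3 = 29, b_4 = 1, b_5 = 11, b_6 = 29.
Since b_6 = b_3 = 29, the sequence is eventually periodic: after a pre-period of length 2 it cycles with period 3.
For i ≥ 3, b_i depends only on (i - 3) mod 3. (39 - 3) mod 3 = 0, so b_{39} = b_3 = 29.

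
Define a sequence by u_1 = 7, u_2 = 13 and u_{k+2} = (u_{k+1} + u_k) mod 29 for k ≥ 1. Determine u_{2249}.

Listing terms: u_1 = 7, u_2 = 13, u_3 = 20, u_4 = 4, u_5 = 24, u_6 = 28, u_7 = 23, u_8 = 22, u_9 = 16, u_{10} = 9, u_{11} = 25, u_{12} = 5, u_{13} = 1, u_{14} = 6, u_{15} = 7, u_{16} = 13.
The sequence repeats with period 14.
So u_{2249} = u_{1 + ((2249-1) mod 14)} = u_9 = 16.

16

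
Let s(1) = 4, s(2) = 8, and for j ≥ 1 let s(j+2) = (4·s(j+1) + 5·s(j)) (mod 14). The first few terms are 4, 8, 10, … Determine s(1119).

10

Listing terms: s(1) = 4; s(2) = 8; s(3) = 10; s(4) = 10; s(5) = 6; s(6) = 4; s(7) = 4; s(8) = 8.
Since (s(7), s(8)) = (s(1), s(2)) = (4, 8) (two consecutive terms determine the rest), the sequence is periodic with period 6.
(1119 - 1) mod 6 = 2, so s(1119) = s(3) = 10.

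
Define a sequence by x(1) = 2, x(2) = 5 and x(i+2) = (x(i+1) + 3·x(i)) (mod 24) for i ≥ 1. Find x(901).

Listing terms: x(1) = 2; x(2) = 5; x(3) = 11; x(4) = 2; x(5) = 11; x(6) = 17; x(7) = 2; x(8) = 5.
The sequence repeats with period 6.
So x(901) = x(1 + ((901-1) mod 6)) = x(1) = 2.

2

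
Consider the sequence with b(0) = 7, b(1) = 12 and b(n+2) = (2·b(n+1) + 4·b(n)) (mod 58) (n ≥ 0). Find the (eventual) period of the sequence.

b(0) = 7,  b(1) = 12,  b(2) = 52,  b(3) = 36,  b(4) = 48,  b(5) = 8,  b(6) = 34,  b(7) = 42,  b(8) = 46,  b(9) = 28,  b(10) = 8,  b(11) = 12,  b(12) = 56,  b(13) = 44,  b(14) = 22,  b(15) = 46,  b(16) = 6,  b(17) = 22,  b(18) = 10,  b(19) = 50,  b(20) = 24,  b(21) = 16,  b(22) = 12,  b(23) = 30,  b(24) = 50,  b(25) = 46,  b(26) = 2,  b(27) = 14,  b(28) = 36,  b(29) = 12,  b(30) = 52.
Since (b(29), b(30)) = (b(1), b(2)) = (12, 52) (two consecutive terms determine the rest), the sequence is eventually periodic: after a pre-period of length 1 it cycles with period 28.

28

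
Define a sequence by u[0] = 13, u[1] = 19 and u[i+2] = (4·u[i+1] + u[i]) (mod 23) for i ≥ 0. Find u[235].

We have u[0] = 13, u[1] = 19, u[2] = 20, u[3] = 7, u[4] = 2, u[5] = 15, u[6] = 16, u[7] = 10, u[8] = 10, u[9] = 4, u[10] = 3, u[11] = 16, u[12] = 21, u[13] = 8, u[14] = 7, u[15] = 13, u[16] = 13, u[17] = 19.
Since (u[16], u[17]) = (u[0], u[1]) = (13, 19) (two consecutive terms determine the rest), the sequence is periodic with period 16.
(235 - 0) mod 16 = 11, so u[235] = u[11] = 16.

16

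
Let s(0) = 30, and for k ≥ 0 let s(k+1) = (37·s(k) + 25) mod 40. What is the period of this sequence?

Computing terms: s(0) = 30; s(1) = 15; s(2) = 20; s(3) = 5; s(4) = 10; s(5) = 35; s(6) = 0; s(7) = 25; s(8) = 30.
The sequence repeats with period 8.

8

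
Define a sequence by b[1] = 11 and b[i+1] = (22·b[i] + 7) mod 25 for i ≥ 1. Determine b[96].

We have b[1] = 11, b[2] = 24, b[3] = 10, b[4] = 2, b[5] = 1, b[6] = 4, b[7] = 20, b[8] = 22, b[9] = 16, b[10] = 9, b[11] = 5, b[12] = 17, b[13] = 6, b[14] = 14, b[15] = 15, b[16] = 12, b[17] = 21, b[18] = 19, b[19] = 0, b[20] = 7, b[21] = 11.
The sequence repeats with period 20.
(96 - 1) mod 20 = 15, so b[96] = b[16] = 12.

12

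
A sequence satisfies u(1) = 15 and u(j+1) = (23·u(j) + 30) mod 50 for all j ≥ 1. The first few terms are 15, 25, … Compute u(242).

25

We have u(1) = 15,  u(2) = 25,  u(3) = 5,  u(4) = 45,  u(5) = 15.
The sequence repeats with period 4.
(242 - 1) mod 4 = 1, so u(242) = u(2) = 25.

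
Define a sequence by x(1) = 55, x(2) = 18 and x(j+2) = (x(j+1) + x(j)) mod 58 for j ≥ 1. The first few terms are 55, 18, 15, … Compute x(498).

7

Computing terms: x(1) = 55,  x(2) = 18,  x(3) = 15,  x(4) = 33,  x(5) = 48,  x(6) = 23,  x(7) = 13,  x(8) = 36,  x(9) = 49,  x(10) = 27,  x(11) = 18,  x(12) = 45,  x(13) = 5,  x(14) = 50,  x(15) = 55,  x(16) = 47,  x(17) = 44,  x(18) = 33,  x(19) = 19,  x(20) = 52,  x(21) = 13,  x(22) = 7,  x(23) = 20,  x(24) = 27,  x(25) = 47,  x(26) = 16,  x(27) = 5,  x(28) = 21,  x(29) = 26,  x(30) = 47,  x(31) = 15,  x(32) = 4,  x(33) = 19,  x(34) = 23,  x(35) = 42,  x(36) = 7,  x(37) = 49,  x(38) = 56,  x(39) = 47,  x(40) = 45,  x(41) = 34,  x(42) = 21,  x(43) = 55,  x(44) = 18.
Since (x(43), x(44)) = (x(1), x(2)) = (55, 18) (two consecutive terms determine the rest), the sequence is periodic with period 42.
(498 - 1) mod 42 = 35, so x(498) = x(36) = 7.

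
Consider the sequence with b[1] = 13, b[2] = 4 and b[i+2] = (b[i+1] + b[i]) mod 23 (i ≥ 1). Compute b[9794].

Listing terms: b[1] = 13,  b[2] = 4,  b[3] = 17,  b[4] = 21,  b[5] = 15,  b[6] = 13,  b[7] = 5,  b[8] = 18,  b[9] = 0,  b[10] = 18,  b[11] = 18,  b[12] = 13,  b[13] = 8,  b[14] = 21,  b[15] = 6,  b[16] = 4,  b[17] = 10,  b[18] = 14,  b[19] = 1,  b[20] = 15,  b[21] = 16,  b[22] = 8,  b[23] = 1,  b[24] = 9,  b[25] = 10,  b[26] = 19,  b[27] = 6,  b[28] = 2,  b[29] = 8,  b[30] = 10,  b[31] = 18,  b[32] = 5,  b[33] = 0,  b[34] = 5,  b[35] = 5,  b[36] = 10,  b[37] = 15,  b[38] = 2,  b[39] = 17,  b[40] = 19,  b[41] = 13,  b[42] = 9,  b[43] = 22,  b[44] = 8,  b[45] = 7,  b[46] = 15,  b[47] = 22,  b[48] = 14,  b[49] = 13,  b[50] = 4.
The sequence repeats with period 48.
(9794 - 1) mod 48 = 1, so b[9794] = b[2] = 4.

4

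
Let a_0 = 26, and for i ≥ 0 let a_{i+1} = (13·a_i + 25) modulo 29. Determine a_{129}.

Computing terms: a_0 = 26, a_1 = 15, a_2 = 17, a_3 = 14, a_4 = 4, a_5 = 19, a_6 = 11, a_7 = 23, a_8 = 5, a_9 = 3, a_{10} = 6, a_{11} = 16, a_{12} = 1, a_{13} = 9, a_{14} = 26.
Since a_{14} = a_0 = 26, the sequence is periodic with period 14.
(129 - 0) mod 14 = 3, so a_{129} = a_3 = 14.

14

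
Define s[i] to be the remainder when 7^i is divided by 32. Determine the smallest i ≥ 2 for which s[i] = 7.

We have s[1] = 7; s[2] = 17; s[3] = 23; s[4] = 1; s[5] = 7.
The sequence repeats with period 4.
The value 7 next appears (with i ≥ 2) at s[5].

5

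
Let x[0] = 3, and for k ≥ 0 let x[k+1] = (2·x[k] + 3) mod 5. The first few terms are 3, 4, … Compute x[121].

4

We have x[0] = 3, x[1] = 4, x[2] = 1, x[3] = 0, x[4] = 3.
The sequence repeats with period 4.
(121 - 0) mod 4 = 1, so x[121] = x[1] = 4.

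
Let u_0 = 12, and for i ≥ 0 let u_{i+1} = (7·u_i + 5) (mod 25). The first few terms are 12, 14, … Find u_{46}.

3

Listing terms: u_0 = 12; u_1 = 14; u_2 = 3; u_3 = 1; u_4 = 12.
The sequence repeats with period 4.
So u_{46} = u_{0 + ((46-0) mod 4)} = u_2 = 3.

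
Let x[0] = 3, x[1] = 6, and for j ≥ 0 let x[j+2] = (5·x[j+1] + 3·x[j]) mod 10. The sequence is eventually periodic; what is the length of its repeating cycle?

Computing terms: x[0] = 3, x[1] = 6, x[2] = 9, x[3] = 3, x[4] = 2, x[5] = 9, x[6] = 1, x[7] = 2, x[8] = 3, x[9] = 1, x[10] = 4, x[11] = 3, x[12] = 7, x[13] = 4, x[14] = 1, x[15] = 7, x[16] = 8, x[17] = 1, x[18] = 9, x[19] = 8, x[20] = 7, x[21] = 9, x[22] = 6, x[23] = 7, x[24] = 3, x[25] = 6.
The sequence repeats with period 24.

24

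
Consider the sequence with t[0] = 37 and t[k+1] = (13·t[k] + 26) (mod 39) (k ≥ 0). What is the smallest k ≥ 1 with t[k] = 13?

We have t[0] = 37,  t[1] = 0,  t[2] = 26,  t[3] = 13,  t[4] = 0.
Since t[4] = t[1] = 0, the sequence is eventually periodic: after a pre-period of length 1 it cycles with period 3.
The value 13 first appears (with k ≥ 1) at t[3].

3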